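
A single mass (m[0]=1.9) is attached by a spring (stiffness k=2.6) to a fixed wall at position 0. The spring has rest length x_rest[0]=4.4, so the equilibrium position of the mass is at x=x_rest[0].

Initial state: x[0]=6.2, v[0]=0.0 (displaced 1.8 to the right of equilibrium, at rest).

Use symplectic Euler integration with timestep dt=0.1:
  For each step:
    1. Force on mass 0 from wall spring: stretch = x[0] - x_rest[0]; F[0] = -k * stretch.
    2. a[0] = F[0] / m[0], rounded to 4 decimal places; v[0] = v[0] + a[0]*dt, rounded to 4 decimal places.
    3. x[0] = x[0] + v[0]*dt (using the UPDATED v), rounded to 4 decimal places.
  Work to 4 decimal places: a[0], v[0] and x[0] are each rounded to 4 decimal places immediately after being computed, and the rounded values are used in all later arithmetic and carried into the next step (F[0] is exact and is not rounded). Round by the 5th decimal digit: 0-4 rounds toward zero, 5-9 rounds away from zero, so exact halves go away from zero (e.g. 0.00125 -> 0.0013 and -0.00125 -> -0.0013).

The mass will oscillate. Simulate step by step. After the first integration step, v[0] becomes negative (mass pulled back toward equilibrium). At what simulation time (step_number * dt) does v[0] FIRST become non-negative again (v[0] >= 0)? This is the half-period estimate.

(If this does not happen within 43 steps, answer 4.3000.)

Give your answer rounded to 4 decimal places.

Step 0: x=[6.2000] v=[0.0000]
Step 1: x=[6.1754] v=[-0.2463]
Step 2: x=[6.1265] v=[-0.4893]
Step 3: x=[6.0539] v=[-0.7256]
Step 4: x=[5.9587] v=[-0.9519]
Step 5: x=[5.8422] v=[-1.1652]
Step 6: x=[5.7059] v=[-1.3626]
Step 7: x=[5.5518] v=[-1.5413]
Step 8: x=[5.3819] v=[-1.6989]
Step 9: x=[5.1986] v=[-1.8333]
Step 10: x=[5.0043] v=[-1.9426]
Step 11: x=[4.8018] v=[-2.0253]
Step 12: x=[4.5938] v=[-2.0803]
Step 13: x=[4.3831] v=[-2.1068]
Step 14: x=[4.1727] v=[-2.1045]
Step 15: x=[3.9654] v=[-2.0734]
Step 16: x=[3.7640] v=[-2.0139]
Step 17: x=[3.5713] v=[-1.9269]
Step 18: x=[3.3900] v=[-1.8135]
Step 19: x=[3.2225] v=[-1.6753]
Step 20: x=[3.0711] v=[-1.5142]
Step 21: x=[2.9379] v=[-1.3324]
Step 22: x=[2.8247] v=[-1.1323]
Step 23: x=[2.7330] v=[-0.9167]
Step 24: x=[2.6641] v=[-0.6886]
Step 25: x=[2.6190] v=[-0.4511]
Step 26: x=[2.5983] v=[-0.2074]
Step 27: x=[2.6022] v=[0.0392]
First v>=0 after going negative at step 27, time=2.7000

Answer: 2.7000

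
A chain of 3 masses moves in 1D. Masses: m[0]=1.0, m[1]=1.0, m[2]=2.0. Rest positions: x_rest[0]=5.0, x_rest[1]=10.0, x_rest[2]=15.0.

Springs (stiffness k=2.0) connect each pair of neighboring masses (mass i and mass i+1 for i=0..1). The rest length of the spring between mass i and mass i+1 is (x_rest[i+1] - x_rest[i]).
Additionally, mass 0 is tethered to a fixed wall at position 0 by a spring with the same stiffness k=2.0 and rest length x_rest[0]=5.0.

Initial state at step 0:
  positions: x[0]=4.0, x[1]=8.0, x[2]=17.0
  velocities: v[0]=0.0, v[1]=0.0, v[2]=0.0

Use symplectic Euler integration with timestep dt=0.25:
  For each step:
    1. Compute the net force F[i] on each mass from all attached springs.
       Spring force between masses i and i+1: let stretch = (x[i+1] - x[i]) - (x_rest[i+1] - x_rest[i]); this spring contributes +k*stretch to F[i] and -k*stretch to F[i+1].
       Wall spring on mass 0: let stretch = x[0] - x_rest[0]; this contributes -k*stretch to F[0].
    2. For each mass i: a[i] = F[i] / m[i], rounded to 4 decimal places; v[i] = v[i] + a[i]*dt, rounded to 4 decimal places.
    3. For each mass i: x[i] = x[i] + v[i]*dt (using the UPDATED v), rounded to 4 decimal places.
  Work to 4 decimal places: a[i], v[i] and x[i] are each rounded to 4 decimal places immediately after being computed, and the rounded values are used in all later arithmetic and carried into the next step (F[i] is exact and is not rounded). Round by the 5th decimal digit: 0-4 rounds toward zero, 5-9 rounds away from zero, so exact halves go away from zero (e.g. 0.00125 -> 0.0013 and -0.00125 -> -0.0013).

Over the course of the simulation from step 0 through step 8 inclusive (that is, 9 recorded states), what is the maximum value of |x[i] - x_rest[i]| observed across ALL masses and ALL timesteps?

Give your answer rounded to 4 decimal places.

Answer: 2.8917

Derivation:
Step 0: x=[4.0000 8.0000 17.0000] v=[0.0000 0.0000 0.0000]
Step 1: x=[4.0000 8.6250 16.7500] v=[0.0000 2.5000 -1.0000]
Step 2: x=[4.0781 9.6875 16.3047] v=[0.3125 4.2500 -1.7813]
Step 3: x=[4.3477 10.8760 15.7583] v=[1.0782 4.7539 -2.1856]
Step 4: x=[4.8898 11.8587 15.2193] v=[2.1685 3.9309 -2.1562]
Step 5: x=[5.6918 12.3904 14.7827] v=[3.2081 2.1268 -1.7464]
Step 6: x=[6.6197 12.3838 14.5091] v=[3.7115 -0.0264 -1.0945]
Step 7: x=[7.4406 11.9224 14.4152] v=[3.2837 -1.8458 -0.3758]
Step 8: x=[7.8917 11.2123 14.4780] v=[1.8043 -2.8403 0.2510]
Max displacement = 2.8917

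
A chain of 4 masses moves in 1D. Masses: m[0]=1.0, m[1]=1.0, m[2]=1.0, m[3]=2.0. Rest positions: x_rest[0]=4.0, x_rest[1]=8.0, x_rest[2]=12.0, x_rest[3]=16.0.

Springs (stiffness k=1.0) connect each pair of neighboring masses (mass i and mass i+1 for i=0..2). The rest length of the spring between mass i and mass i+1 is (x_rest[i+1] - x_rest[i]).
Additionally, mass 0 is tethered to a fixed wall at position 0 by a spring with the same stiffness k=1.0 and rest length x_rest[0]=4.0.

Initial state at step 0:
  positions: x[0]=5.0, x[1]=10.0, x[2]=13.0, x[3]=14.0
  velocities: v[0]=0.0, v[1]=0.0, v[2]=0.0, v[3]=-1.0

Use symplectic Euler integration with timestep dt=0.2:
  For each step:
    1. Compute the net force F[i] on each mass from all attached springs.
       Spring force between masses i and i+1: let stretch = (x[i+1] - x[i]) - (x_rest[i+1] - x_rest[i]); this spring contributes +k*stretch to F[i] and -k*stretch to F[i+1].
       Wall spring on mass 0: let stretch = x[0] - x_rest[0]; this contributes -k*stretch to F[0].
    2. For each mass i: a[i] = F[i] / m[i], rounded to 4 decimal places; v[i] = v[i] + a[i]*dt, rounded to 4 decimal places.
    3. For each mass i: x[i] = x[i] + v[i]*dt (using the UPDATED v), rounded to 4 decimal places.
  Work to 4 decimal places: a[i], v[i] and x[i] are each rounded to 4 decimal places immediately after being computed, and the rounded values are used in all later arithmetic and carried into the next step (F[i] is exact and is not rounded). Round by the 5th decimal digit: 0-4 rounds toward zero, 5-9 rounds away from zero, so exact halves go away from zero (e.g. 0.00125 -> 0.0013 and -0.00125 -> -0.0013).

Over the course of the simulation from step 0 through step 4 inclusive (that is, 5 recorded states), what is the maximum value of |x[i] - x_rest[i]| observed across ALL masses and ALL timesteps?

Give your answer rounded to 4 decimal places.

Answer: 2.2381

Derivation:
Step 0: x=[5.0000 10.0000 13.0000 14.0000] v=[0.0000 0.0000 0.0000 -1.0000]
Step 1: x=[5.0000 9.9200 12.9200 13.8600] v=[0.0000 -0.4000 -0.4000 -0.7000]
Step 2: x=[4.9968 9.7632 12.7576 13.7812] v=[-0.0160 -0.7840 -0.8120 -0.3940]
Step 3: x=[4.9844 9.5355 12.5164 13.7619] v=[-0.0621 -1.1384 -1.2062 -0.0964]
Step 4: x=[4.9546 9.2450 12.2057 13.7977] v=[-0.1488 -1.4524 -1.5533 0.1791]
Max displacement = 2.2381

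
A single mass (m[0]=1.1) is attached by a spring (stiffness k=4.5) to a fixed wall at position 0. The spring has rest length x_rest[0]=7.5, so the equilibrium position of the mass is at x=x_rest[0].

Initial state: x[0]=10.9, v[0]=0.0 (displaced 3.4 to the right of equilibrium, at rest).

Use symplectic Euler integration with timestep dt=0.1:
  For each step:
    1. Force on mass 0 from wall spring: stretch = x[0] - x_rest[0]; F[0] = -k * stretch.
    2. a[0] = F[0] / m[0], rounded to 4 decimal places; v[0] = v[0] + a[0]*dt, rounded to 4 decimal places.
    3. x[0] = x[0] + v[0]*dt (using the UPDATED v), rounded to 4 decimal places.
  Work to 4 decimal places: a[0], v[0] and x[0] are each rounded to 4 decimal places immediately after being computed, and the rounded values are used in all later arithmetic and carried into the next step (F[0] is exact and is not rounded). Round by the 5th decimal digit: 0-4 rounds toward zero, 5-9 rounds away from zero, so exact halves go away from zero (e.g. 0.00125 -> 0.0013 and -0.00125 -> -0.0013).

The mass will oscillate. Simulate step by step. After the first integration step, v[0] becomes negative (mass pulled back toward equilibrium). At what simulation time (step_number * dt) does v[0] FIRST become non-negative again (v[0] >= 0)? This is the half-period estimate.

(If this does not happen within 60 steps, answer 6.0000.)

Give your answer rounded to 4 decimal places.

Step 0: x=[10.9000] v=[0.0000]
Step 1: x=[10.7609] v=[-1.3909]
Step 2: x=[10.4884] v=[-2.7249]
Step 3: x=[10.0937] v=[-3.9474]
Step 4: x=[9.5929] v=[-5.0085]
Step 5: x=[9.0064] v=[-5.8647]
Step 6: x=[8.3583] v=[-6.4810]
Step 7: x=[7.6751] v=[-6.8321]
Step 8: x=[6.9847] v=[-6.9037]
Step 9: x=[6.3154] v=[-6.6929]
Step 10: x=[5.6946] v=[-6.2083]
Step 11: x=[5.1476] v=[-5.4697]
Step 12: x=[4.6969] v=[-4.5074]
Step 13: x=[4.3608] v=[-3.3607]
Step 14: x=[4.1532] v=[-2.0765]
Step 15: x=[4.0825] v=[-0.7074]
Step 16: x=[4.1516] v=[0.6907]
First v>=0 after going negative at step 16, time=1.6000

Answer: 1.6000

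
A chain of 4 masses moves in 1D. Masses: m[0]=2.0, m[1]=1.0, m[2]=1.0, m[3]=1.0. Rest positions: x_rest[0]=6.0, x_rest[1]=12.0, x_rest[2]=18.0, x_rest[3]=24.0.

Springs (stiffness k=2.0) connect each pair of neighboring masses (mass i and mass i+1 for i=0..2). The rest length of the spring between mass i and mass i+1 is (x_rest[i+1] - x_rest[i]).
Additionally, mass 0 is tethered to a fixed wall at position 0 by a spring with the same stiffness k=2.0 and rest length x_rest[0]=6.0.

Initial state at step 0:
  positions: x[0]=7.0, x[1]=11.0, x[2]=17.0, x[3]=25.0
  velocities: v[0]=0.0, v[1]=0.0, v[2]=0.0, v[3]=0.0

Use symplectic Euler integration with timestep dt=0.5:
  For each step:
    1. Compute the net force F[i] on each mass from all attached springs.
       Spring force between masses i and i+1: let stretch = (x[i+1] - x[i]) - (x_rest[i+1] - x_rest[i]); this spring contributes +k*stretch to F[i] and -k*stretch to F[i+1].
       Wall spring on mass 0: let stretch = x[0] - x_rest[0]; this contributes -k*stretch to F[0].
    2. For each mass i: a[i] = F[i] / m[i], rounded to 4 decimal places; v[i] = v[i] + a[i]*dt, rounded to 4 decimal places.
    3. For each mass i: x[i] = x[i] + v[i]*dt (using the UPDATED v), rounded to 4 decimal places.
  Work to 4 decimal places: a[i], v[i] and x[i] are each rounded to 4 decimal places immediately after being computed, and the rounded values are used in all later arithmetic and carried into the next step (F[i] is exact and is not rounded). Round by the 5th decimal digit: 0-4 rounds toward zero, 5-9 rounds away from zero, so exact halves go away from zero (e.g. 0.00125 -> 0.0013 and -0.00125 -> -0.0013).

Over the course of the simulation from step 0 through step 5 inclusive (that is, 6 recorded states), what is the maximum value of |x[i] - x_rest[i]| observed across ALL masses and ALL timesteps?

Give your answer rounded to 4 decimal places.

Answer: 1.3125

Derivation:
Step 0: x=[7.0000 11.0000 17.0000 25.0000] v=[0.0000 0.0000 0.0000 0.0000]
Step 1: x=[6.2500 12.0000 18.0000 24.0000] v=[-1.5000 2.0000 2.0000 -2.0000]
Step 2: x=[5.3750 13.1250 19.0000 23.0000] v=[-1.7500 2.2500 2.0000 -2.0000]
Step 3: x=[5.0938 13.3125 19.0625 23.0000] v=[-0.5625 0.3750 0.1250 0.0000]
Step 4: x=[5.5938 12.2657 18.2188 24.0313] v=[1.0000 -2.0937 -1.6875 2.0625]
Step 5: x=[6.3634 10.8595 17.3048 25.1563] v=[1.5391 -2.8125 -1.8281 2.2500]
Max displacement = 1.3125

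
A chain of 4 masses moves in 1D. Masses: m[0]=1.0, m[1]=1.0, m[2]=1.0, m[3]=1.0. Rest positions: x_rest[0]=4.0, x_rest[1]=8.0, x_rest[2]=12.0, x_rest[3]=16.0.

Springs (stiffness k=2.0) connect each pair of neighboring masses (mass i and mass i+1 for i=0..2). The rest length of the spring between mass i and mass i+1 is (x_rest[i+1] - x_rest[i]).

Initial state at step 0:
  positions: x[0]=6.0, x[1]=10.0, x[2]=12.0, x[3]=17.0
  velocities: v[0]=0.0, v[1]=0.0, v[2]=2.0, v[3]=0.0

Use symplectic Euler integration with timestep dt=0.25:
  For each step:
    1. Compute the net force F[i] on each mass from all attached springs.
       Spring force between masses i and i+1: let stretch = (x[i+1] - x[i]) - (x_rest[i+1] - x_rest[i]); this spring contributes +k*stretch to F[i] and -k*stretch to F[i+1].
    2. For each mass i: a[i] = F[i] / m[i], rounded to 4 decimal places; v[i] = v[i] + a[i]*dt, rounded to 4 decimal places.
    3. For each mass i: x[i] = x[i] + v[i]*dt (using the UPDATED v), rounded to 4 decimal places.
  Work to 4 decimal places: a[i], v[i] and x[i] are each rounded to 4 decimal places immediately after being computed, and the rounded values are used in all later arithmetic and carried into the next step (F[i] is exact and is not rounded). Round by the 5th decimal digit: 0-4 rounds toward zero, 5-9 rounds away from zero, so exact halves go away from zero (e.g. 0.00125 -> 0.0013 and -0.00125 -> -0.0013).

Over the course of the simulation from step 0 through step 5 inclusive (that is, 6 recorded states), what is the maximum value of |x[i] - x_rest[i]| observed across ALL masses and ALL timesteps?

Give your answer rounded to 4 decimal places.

Step 0: x=[6.0000 10.0000 12.0000 17.0000] v=[0.0000 0.0000 2.0000 0.0000]
Step 1: x=[6.0000 9.7500 12.8750 16.8750] v=[0.0000 -1.0000 3.5000 -0.5000]
Step 2: x=[5.9688 9.4219 13.8594 16.7500] v=[-0.1250 -1.3125 3.9375 -0.5000]
Step 3: x=[5.8692 9.2168 14.6504 16.7637] v=[-0.3985 -0.8203 3.1641 0.0547]
Step 4: x=[5.6880 9.2725 15.0264 17.0132] v=[-0.7247 0.2227 1.5040 0.9981]
Step 5: x=[5.4549 9.5994 14.9315 17.5144] v=[-0.9325 1.3074 -0.3796 2.0047]
Max displacement = 3.0264

Answer: 3.0264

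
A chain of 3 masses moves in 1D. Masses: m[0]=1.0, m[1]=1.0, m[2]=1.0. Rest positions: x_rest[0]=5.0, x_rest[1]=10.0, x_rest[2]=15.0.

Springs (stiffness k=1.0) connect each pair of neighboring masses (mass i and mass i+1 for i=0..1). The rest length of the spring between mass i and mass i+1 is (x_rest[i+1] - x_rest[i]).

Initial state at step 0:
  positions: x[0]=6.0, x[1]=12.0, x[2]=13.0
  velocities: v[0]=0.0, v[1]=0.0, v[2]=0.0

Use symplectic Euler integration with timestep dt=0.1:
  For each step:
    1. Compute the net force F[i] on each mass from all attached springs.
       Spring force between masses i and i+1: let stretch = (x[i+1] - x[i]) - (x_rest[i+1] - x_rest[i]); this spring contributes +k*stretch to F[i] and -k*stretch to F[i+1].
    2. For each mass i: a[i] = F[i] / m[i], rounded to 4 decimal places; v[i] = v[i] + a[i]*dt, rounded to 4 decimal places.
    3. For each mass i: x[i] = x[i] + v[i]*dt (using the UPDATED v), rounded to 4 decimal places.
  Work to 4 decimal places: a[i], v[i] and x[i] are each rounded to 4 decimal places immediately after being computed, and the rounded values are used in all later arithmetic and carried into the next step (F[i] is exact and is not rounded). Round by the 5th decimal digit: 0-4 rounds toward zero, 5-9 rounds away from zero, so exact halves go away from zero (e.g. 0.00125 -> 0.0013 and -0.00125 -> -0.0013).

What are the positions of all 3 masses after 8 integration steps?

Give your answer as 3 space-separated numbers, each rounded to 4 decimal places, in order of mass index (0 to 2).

Answer: 6.2434 10.4949 14.2616

Derivation:
Step 0: x=[6.0000 12.0000 13.0000] v=[0.0000 0.0000 0.0000]
Step 1: x=[6.0100 11.9500 13.0400] v=[0.1000 -0.5000 0.4000]
Step 2: x=[6.0294 11.8515 13.1191] v=[0.1940 -0.9850 0.7910]
Step 3: x=[6.0570 11.7075 13.2355] v=[0.2762 -1.4405 1.1642]
Step 4: x=[6.0911 11.5222 13.3866] v=[0.3413 -1.8528 1.5114]
Step 5: x=[6.1295 11.3013 13.5691] v=[0.3844 -2.2095 1.8250]
Step 6: x=[6.1697 11.0513 13.7789] v=[0.4016 -2.4999 2.0982]
Step 7: x=[6.2087 10.7798 14.0114] v=[0.3898 -2.7153 2.3254]
Step 8: x=[6.2434 10.4949 14.2616] v=[0.3469 -2.8493 2.5022]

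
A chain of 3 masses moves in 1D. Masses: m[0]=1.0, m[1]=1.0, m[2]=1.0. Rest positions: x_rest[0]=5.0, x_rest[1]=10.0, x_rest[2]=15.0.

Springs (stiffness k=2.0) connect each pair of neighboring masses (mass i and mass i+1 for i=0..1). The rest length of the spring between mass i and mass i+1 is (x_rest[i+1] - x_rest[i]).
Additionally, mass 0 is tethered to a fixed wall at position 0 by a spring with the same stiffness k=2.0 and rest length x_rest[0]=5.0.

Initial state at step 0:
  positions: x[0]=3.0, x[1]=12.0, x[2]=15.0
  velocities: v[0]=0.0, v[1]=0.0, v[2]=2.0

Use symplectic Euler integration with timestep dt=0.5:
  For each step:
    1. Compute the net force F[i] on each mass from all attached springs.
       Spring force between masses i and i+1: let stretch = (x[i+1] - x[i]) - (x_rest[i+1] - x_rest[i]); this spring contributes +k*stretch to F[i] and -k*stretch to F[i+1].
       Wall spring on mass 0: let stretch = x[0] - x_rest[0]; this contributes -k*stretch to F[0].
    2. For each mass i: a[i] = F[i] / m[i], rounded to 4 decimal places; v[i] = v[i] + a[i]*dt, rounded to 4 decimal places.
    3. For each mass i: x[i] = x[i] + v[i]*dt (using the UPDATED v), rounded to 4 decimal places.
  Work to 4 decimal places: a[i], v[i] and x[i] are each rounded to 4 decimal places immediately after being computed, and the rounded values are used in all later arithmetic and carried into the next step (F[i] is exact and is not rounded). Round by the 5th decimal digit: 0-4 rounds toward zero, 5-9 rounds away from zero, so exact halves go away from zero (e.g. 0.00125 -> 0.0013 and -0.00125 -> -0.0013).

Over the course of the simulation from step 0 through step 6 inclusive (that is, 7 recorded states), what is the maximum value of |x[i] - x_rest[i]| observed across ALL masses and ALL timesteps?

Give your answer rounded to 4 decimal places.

Step 0: x=[3.0000 12.0000 15.0000] v=[0.0000 0.0000 2.0000]
Step 1: x=[6.0000 9.0000 17.0000] v=[6.0000 -6.0000 4.0000]
Step 2: x=[7.5000 8.5000 17.5000] v=[3.0000 -1.0000 1.0000]
Step 3: x=[5.7500 12.0000 16.0000] v=[-3.5000 7.0000 -3.0000]
Step 4: x=[4.2500 14.3750 15.0000] v=[-3.0000 4.7500 -2.0000]
Step 5: x=[5.6875 12.0000 16.1875] v=[2.8750 -4.7500 2.3750]
Step 6: x=[7.4375 8.5625 17.7813] v=[3.5000 -6.8750 3.1875]
Max displacement = 4.3750

Answer: 4.3750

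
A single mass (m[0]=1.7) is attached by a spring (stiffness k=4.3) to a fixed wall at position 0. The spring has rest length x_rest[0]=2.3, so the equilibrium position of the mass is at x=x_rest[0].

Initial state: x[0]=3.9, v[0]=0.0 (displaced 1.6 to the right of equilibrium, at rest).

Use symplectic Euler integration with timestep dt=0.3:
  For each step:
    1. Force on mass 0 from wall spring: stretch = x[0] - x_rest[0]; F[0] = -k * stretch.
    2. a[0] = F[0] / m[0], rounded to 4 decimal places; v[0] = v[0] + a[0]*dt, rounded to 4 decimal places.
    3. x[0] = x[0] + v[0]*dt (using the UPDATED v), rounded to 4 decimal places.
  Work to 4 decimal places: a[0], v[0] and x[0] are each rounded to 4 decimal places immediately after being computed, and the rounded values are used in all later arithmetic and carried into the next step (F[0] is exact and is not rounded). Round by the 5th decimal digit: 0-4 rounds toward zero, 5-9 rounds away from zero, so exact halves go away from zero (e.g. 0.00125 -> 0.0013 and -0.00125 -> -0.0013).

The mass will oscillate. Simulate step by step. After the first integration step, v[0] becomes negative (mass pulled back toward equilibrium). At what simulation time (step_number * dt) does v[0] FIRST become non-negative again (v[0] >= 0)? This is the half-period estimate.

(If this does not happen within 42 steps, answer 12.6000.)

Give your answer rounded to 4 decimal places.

Answer: 2.1000

Derivation:
Step 0: x=[3.9000] v=[0.0000]
Step 1: x=[3.5358] v=[-1.2141]
Step 2: x=[2.8903] v=[-2.1518]
Step 3: x=[2.1104] v=[-2.5997]
Step 4: x=[1.3737] v=[-2.4558]
Step 5: x=[0.8478] v=[-1.7529]
Step 6: x=[0.6525] v=[-0.6509]
Step 7: x=[0.8323] v=[0.5993]
First v>=0 after going negative at step 7, time=2.1000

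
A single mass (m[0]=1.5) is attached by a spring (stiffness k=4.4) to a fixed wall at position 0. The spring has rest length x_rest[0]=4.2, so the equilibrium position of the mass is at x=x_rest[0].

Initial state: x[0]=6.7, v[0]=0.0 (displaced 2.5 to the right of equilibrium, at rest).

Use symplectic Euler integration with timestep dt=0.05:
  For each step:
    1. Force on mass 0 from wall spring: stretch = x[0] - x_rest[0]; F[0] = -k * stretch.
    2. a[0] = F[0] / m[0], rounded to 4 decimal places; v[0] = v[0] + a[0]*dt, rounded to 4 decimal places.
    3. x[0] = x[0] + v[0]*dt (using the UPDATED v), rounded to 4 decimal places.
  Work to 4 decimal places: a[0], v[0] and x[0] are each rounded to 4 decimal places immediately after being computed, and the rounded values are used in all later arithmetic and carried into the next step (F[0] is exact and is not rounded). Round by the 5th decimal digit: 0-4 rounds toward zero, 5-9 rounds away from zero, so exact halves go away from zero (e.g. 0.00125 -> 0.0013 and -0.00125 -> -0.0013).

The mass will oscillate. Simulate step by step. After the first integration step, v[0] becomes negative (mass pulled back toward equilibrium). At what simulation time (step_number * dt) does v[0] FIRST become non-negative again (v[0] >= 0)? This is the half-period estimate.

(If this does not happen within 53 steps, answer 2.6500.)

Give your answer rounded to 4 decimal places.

Step 0: x=[6.7000] v=[0.0000]
Step 1: x=[6.6817] v=[-0.3667]
Step 2: x=[6.6452] v=[-0.7307]
Step 3: x=[6.5907] v=[-1.0893]
Step 4: x=[6.5187] v=[-1.4399]
Step 5: x=[6.4297] v=[-1.7800]
Step 6: x=[6.3244] v=[-2.1070]
Step 7: x=[6.2035] v=[-2.4186]
Step 8: x=[6.0679] v=[-2.7124]
Step 9: x=[5.9186] v=[-2.9864]
Step 10: x=[5.7567] v=[-3.2385]
Step 11: x=[5.5834] v=[-3.4668]
Step 12: x=[5.3999] v=[-3.6697]
Step 13: x=[5.2076] v=[-3.8457]
Step 14: x=[5.0079] v=[-3.9935]
Step 15: x=[4.8023] v=[-4.1120]
Step 16: x=[4.5923] v=[-4.2003]
Step 17: x=[4.3794] v=[-4.2578]
Step 18: x=[4.1652] v=[-4.2841]
Step 19: x=[3.9513] v=[-4.2790]
Step 20: x=[3.7392] v=[-4.2425]
Step 21: x=[3.5305] v=[-4.1749]
Step 22: x=[3.3267] v=[-4.0767]
Step 23: x=[3.1293] v=[-3.9486]
Step 24: x=[2.9397] v=[-3.7916]
Step 25: x=[2.7594] v=[-3.6068]
Step 26: x=[2.5896] v=[-3.3955]
Step 27: x=[2.4316] v=[-3.1593]
Step 28: x=[2.2866] v=[-2.8999]
Step 29: x=[2.1556] v=[-2.6193]
Step 30: x=[2.0396] v=[-2.3195]
Step 31: x=[1.9395] v=[-2.0026]
Step 32: x=[1.8559] v=[-1.6711]
Step 33: x=[1.7895] v=[-1.3273]
Step 34: x=[1.7408] v=[-0.9738]
Step 35: x=[1.7101] v=[-0.6131]
Step 36: x=[1.6977] v=[-0.2479]
Step 37: x=[1.7037] v=[0.1191]
First v>=0 after going negative at step 37, time=1.8500

Answer: 1.8500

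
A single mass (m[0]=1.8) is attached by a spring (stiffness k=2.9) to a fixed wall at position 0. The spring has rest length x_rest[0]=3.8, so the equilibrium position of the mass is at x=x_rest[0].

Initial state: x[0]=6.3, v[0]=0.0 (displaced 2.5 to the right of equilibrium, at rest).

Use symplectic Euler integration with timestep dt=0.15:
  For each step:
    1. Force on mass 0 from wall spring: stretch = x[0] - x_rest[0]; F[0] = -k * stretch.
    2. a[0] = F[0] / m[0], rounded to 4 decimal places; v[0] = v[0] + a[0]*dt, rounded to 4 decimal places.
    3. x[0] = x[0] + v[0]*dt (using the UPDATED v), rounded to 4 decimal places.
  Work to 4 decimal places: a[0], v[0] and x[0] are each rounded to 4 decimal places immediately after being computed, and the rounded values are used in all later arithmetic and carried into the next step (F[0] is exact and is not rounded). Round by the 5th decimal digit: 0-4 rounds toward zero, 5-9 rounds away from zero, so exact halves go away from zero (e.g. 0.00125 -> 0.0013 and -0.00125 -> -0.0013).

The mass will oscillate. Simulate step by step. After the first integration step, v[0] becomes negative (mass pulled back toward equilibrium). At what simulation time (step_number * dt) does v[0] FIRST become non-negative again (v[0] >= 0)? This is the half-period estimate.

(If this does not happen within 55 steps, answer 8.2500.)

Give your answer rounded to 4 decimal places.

Step 0: x=[6.3000] v=[0.0000]
Step 1: x=[6.2094] v=[-0.6042]
Step 2: x=[6.0314] v=[-1.1865]
Step 3: x=[5.7725] v=[-1.7258]
Step 4: x=[5.4421] v=[-2.2025]
Step 5: x=[5.0522] v=[-2.5993]
Step 6: x=[4.6169] v=[-2.9019]
Step 7: x=[4.1520] v=[-3.0993]
Step 8: x=[3.6743] v=[-3.1844]
Step 9: x=[3.2012] v=[-3.1540]
Step 10: x=[2.7498] v=[-3.0093]
Step 11: x=[2.3365] v=[-2.7555]
Step 12: x=[1.9762] v=[-2.4018]
Step 13: x=[1.6820] v=[-1.9611]
Step 14: x=[1.4646] v=[-1.4493]
Step 15: x=[1.3319] v=[-0.8849]
Step 16: x=[1.2886] v=[-0.2884]
Step 17: x=[1.3364] v=[0.3185]
First v>=0 after going negative at step 17, time=2.5500

Answer: 2.5500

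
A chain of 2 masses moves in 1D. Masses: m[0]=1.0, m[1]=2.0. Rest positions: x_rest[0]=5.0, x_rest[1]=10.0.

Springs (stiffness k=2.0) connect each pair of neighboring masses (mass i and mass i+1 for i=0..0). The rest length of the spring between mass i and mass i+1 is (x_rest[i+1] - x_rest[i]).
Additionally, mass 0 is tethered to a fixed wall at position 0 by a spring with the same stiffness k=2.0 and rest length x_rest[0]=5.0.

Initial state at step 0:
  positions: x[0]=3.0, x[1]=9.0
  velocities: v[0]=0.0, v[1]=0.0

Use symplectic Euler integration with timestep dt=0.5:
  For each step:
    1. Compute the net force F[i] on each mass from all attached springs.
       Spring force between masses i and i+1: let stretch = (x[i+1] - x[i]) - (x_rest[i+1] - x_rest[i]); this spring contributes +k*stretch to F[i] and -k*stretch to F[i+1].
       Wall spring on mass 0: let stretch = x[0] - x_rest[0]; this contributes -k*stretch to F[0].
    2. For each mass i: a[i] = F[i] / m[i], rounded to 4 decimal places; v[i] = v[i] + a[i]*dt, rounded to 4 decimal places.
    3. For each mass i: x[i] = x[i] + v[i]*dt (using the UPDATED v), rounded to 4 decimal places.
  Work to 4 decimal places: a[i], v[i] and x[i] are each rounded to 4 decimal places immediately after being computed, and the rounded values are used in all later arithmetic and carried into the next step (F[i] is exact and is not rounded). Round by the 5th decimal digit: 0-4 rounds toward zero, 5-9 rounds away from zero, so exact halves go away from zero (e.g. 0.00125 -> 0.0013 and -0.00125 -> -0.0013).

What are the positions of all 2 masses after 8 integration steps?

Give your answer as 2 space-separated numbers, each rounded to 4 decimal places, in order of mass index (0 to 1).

Answer: 7.1834 10.8929

Derivation:
Step 0: x=[3.0000 9.0000] v=[0.0000 0.0000]
Step 1: x=[4.5000 8.7500] v=[3.0000 -0.5000]
Step 2: x=[5.8750 8.6875] v=[2.7500 -0.1250]
Step 3: x=[5.7188 9.1719] v=[-0.3125 0.9688]
Step 4: x=[4.4297 10.0431] v=[-2.5782 1.7423]
Step 5: x=[3.7325 10.7609] v=[-1.3945 1.4356]
Step 6: x=[4.6832 10.9716] v=[1.9014 0.4214]
Step 7: x=[6.4365 10.8602] v=[3.5066 -0.2228]
Step 8: x=[7.1834 10.8929] v=[1.4938 0.0654]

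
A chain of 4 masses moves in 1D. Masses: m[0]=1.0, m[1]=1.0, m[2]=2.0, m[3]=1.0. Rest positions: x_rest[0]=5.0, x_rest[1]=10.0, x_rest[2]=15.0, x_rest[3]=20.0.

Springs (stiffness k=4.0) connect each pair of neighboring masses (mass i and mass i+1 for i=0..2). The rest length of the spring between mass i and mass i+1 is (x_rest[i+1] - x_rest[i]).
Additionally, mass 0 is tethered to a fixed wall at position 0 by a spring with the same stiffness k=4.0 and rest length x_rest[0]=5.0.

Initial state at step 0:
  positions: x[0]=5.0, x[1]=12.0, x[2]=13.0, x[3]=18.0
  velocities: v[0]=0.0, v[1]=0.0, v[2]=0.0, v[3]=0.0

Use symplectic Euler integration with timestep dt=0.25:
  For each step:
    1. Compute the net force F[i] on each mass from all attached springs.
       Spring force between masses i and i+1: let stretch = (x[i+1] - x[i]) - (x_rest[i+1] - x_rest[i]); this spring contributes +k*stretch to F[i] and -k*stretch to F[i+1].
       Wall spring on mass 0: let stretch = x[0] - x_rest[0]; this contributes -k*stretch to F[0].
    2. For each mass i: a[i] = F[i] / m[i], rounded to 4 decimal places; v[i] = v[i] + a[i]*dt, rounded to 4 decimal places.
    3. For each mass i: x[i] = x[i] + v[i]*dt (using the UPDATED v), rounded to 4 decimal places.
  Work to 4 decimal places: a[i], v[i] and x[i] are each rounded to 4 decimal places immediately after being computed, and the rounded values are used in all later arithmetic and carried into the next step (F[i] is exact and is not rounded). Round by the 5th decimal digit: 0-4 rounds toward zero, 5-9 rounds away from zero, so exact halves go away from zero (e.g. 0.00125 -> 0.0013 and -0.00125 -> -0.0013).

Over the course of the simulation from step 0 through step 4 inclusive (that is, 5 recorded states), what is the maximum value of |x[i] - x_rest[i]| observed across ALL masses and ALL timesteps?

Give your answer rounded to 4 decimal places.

Answer: 2.7344

Derivation:
Step 0: x=[5.0000 12.0000 13.0000 18.0000] v=[0.0000 0.0000 0.0000 0.0000]
Step 1: x=[5.5000 10.5000 13.5000 18.0000] v=[2.0000 -6.0000 2.0000 0.0000]
Step 2: x=[5.8750 8.5000 14.1875 18.1250] v=[1.5000 -8.0000 2.7500 0.5000]
Step 3: x=[5.4375 7.2656 14.6563 18.5156] v=[-1.7500 -4.9375 1.8750 1.5625]
Step 4: x=[4.0977 7.4219 14.6836 19.1914] v=[-5.3594 0.6251 0.1093 2.7032]
Max displacement = 2.7344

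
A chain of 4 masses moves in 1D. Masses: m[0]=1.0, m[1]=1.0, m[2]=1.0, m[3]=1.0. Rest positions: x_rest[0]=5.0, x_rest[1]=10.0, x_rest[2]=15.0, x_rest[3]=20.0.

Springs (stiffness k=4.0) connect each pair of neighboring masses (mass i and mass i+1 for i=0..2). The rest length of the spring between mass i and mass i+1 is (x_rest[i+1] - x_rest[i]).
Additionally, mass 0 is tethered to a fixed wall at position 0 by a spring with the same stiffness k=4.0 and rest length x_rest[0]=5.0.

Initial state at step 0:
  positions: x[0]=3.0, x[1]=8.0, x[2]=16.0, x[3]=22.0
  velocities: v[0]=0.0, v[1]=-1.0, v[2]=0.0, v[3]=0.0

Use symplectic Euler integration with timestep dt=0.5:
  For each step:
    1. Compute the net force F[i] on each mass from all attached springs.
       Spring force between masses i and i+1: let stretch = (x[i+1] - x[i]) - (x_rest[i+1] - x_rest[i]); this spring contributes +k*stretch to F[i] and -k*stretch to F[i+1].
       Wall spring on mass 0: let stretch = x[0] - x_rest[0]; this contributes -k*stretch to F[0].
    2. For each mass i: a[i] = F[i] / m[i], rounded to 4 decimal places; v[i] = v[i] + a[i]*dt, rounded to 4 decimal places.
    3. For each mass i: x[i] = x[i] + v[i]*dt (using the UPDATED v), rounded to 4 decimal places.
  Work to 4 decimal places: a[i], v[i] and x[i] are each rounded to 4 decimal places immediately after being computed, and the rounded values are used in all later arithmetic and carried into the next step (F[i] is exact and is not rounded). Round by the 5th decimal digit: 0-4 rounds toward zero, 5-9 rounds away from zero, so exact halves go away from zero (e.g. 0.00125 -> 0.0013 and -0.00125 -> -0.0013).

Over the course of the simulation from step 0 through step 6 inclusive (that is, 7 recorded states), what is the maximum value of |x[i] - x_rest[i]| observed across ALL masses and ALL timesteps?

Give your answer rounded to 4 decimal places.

Step 0: x=[3.0000 8.0000 16.0000 22.0000] v=[0.0000 -1.0000 0.0000 0.0000]
Step 1: x=[5.0000 10.5000 14.0000 21.0000] v=[4.0000 5.0000 -4.0000 -2.0000]
Step 2: x=[7.5000 11.0000 15.5000 18.0000] v=[5.0000 1.0000 3.0000 -6.0000]
Step 3: x=[6.0000 12.5000 15.0000 17.5000] v=[-3.0000 3.0000 -1.0000 -1.0000]
Step 4: x=[5.0000 10.0000 14.5000 19.5000] v=[-2.0000 -5.0000 -1.0000 4.0000]
Step 5: x=[4.0000 7.0000 14.5000 21.5000] v=[-2.0000 -6.0000 0.0000 4.0000]
Step 6: x=[2.0000 8.5000 14.0000 21.5000] v=[-4.0000 3.0000 -1.0000 0.0000]
Max displacement = 3.0000

Answer: 3.0000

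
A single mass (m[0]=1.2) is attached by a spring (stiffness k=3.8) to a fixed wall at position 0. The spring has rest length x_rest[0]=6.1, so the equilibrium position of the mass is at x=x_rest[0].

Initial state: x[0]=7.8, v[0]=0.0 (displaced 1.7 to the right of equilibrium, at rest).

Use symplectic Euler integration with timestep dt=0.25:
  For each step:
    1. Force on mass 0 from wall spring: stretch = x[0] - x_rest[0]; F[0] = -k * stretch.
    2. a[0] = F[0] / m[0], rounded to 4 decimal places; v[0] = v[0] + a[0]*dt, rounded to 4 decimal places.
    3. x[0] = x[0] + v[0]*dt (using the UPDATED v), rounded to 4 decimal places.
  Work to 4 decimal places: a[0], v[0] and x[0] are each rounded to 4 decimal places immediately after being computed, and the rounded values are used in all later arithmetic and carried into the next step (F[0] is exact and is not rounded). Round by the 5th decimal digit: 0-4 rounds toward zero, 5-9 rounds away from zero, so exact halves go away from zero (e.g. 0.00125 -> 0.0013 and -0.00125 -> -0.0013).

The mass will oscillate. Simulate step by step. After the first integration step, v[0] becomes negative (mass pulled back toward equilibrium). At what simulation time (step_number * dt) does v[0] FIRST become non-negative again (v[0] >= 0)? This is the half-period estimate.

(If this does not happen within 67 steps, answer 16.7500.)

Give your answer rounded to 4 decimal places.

Answer: 2.0000

Derivation:
Step 0: x=[7.8000] v=[0.0000]
Step 1: x=[7.4636] v=[-1.3458]
Step 2: x=[6.8573] v=[-2.4253]
Step 3: x=[6.1011] v=[-3.0248]
Step 4: x=[5.3447] v=[-3.0257]
Step 5: x=[4.7378] v=[-2.4278]
Step 6: x=[4.4005] v=[-1.3494]
Step 7: x=[4.3995] v=[-0.0040]
Step 8: x=[4.7351] v=[1.3422]
First v>=0 after going negative at step 8, time=2.0000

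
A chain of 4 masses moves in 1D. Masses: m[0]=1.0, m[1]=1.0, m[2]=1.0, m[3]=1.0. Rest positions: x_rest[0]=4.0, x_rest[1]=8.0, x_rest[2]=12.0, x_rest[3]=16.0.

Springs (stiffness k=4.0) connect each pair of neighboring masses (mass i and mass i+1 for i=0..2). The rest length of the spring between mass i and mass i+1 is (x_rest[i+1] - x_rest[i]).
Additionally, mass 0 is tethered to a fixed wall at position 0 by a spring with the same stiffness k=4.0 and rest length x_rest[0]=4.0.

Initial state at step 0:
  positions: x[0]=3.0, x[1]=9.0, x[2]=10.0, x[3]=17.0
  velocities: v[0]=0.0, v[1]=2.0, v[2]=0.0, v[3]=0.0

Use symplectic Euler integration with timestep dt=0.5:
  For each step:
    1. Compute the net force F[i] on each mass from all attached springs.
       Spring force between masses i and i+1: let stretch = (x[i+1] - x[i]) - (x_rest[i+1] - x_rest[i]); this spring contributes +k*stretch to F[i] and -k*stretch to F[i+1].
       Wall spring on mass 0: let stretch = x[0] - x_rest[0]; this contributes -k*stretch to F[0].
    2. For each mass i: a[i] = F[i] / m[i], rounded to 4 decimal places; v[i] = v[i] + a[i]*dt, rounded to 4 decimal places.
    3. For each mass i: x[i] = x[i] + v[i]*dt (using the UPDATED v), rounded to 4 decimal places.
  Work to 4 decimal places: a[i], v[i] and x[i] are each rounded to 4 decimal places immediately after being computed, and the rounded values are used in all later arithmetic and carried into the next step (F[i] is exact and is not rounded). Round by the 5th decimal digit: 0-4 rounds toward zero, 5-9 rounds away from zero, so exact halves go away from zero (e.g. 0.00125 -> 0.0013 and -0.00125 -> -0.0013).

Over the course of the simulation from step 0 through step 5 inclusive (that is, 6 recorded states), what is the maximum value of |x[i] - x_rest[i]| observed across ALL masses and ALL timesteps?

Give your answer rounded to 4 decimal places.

Answer: 5.0000

Derivation:
Step 0: x=[3.0000 9.0000 10.0000 17.0000] v=[0.0000 2.0000 0.0000 0.0000]
Step 1: x=[6.0000 5.0000 16.0000 14.0000] v=[6.0000 -8.0000 12.0000 -6.0000]
Step 2: x=[2.0000 13.0000 9.0000 17.0000] v=[-8.0000 16.0000 -14.0000 6.0000]
Step 3: x=[7.0000 6.0000 14.0000 16.0000] v=[10.0000 -14.0000 10.0000 -2.0000]
Step 4: x=[4.0000 8.0000 13.0000 17.0000] v=[-6.0000 4.0000 -2.0000 2.0000]
Step 5: x=[1.0000 11.0000 11.0000 18.0000] v=[-6.0000 6.0000 -4.0000 2.0000]
Max displacement = 5.0000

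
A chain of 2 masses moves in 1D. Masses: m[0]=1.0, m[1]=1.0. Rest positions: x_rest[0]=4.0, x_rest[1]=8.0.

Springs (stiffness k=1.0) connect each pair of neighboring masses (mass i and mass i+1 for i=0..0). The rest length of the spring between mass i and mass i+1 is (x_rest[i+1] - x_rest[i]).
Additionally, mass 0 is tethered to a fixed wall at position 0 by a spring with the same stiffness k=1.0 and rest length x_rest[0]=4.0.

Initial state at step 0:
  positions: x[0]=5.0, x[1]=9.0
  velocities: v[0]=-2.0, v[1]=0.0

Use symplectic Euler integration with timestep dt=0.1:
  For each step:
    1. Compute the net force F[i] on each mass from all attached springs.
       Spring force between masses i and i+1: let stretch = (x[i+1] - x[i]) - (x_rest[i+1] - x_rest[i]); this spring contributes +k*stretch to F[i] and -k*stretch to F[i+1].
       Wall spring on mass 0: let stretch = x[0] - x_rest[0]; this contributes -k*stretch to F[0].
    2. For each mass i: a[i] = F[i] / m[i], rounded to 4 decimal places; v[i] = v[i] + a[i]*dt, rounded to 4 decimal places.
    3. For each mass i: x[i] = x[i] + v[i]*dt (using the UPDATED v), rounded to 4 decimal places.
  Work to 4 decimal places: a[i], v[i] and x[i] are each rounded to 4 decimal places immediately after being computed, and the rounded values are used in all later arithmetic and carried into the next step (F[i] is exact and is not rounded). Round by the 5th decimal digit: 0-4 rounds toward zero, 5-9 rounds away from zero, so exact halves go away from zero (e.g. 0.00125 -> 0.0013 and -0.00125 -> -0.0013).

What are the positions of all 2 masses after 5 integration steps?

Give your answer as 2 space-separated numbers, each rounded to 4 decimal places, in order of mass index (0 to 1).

Step 0: x=[5.0000 9.0000] v=[-2.0000 0.0000]
Step 1: x=[4.7900 9.0000] v=[-2.1000 0.0000]
Step 2: x=[4.5742 8.9979] v=[-2.1580 -0.0210]
Step 3: x=[4.3569 8.9916] v=[-2.1731 -0.0634]
Step 4: x=[4.1424 8.9789] v=[-2.1453 -0.1269]
Step 5: x=[3.9348 8.9578] v=[-2.0759 -0.2106]

Answer: 3.9348 8.9578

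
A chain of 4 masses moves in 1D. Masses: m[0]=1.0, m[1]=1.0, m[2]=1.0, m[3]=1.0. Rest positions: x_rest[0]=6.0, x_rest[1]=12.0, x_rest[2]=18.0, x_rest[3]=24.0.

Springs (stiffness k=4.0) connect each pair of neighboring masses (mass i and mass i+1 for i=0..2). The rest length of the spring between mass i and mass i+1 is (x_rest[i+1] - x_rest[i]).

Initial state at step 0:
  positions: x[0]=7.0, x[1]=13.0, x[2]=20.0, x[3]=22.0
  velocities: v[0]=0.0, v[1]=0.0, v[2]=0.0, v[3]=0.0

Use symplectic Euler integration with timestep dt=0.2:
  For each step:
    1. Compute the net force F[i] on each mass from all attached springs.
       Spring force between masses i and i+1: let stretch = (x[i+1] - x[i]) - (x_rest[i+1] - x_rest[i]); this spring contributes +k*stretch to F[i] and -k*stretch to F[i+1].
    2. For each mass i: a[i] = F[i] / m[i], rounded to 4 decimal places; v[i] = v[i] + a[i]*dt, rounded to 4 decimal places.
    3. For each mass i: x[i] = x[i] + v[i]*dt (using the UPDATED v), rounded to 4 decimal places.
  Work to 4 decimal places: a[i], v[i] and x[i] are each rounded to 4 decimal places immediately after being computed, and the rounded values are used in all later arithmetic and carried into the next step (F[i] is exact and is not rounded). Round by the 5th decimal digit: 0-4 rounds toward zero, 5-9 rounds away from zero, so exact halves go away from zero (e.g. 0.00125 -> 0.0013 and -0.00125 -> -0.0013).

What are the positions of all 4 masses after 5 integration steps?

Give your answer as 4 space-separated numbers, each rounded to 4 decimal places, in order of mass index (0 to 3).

Answer: 7.1867 11.9395 16.9756 25.8982

Derivation:
Step 0: x=[7.0000 13.0000 20.0000 22.0000] v=[0.0000 0.0000 0.0000 0.0000]
Step 1: x=[7.0000 13.1600 19.2000 22.6400] v=[0.0000 0.8000 -4.0000 3.2000]
Step 2: x=[7.0256 13.3008 17.9840 23.6896] v=[0.1280 0.7040 -6.0800 5.2480]
Step 3: x=[7.0952 13.1869 16.9316 24.7863] v=[0.3482 -0.5696 -5.2621 5.4835]
Step 4: x=[7.1795 12.6975 16.5368 25.5862] v=[0.4216 -2.4472 -1.9741 3.9997]
Step 5: x=[7.1867 11.9395 16.9756 25.8982] v=[0.0360 -3.7902 2.1940 1.5602]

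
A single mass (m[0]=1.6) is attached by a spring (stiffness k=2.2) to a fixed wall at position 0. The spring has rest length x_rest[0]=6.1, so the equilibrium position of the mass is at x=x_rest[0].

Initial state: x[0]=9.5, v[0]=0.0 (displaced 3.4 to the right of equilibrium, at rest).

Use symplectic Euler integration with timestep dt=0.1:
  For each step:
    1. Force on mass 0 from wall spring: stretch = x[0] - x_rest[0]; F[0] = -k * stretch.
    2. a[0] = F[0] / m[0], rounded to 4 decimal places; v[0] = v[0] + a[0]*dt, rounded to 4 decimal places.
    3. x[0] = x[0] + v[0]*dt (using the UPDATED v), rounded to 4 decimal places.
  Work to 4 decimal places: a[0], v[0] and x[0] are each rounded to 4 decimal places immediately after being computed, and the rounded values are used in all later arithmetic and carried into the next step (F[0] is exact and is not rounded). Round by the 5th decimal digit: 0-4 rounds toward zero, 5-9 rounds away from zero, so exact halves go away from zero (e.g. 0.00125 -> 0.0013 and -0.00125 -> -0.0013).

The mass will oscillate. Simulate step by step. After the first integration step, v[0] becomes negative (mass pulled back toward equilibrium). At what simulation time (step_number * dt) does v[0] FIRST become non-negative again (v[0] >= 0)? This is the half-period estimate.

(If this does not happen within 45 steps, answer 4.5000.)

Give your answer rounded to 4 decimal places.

Step 0: x=[9.5000] v=[0.0000]
Step 1: x=[9.4533] v=[-0.4675]
Step 2: x=[9.3604] v=[-0.9286]
Step 3: x=[9.2227] v=[-1.3769]
Step 4: x=[9.0421] v=[-1.8063]
Step 5: x=[8.8210] v=[-2.2108]
Step 6: x=[8.5625] v=[-2.5849]
Step 7: x=[8.2702] v=[-2.9235]
Step 8: x=[7.9480] v=[-3.2219]
Step 9: x=[7.6004] v=[-3.4760]
Step 10: x=[7.2322] v=[-3.6823]
Step 11: x=[6.8484] v=[-3.8380]
Step 12: x=[6.4543] v=[-3.9409]
Step 13: x=[6.0553] v=[-3.9896]
Step 14: x=[5.6570] v=[-3.9835]
Step 15: x=[5.2647] v=[-3.9226]
Step 16: x=[4.8839] v=[-3.8078]
Step 17: x=[4.5198] v=[-3.6406]
Step 18: x=[4.1775] v=[-3.4233]
Step 19: x=[3.8616] v=[-3.1590]
Step 20: x=[3.5765] v=[-2.8512]
Step 21: x=[3.3261] v=[-2.5042]
Step 22: x=[3.1138] v=[-2.1228]
Step 23: x=[2.9426] v=[-1.7122]
Step 24: x=[2.8148] v=[-1.2781]
Step 25: x=[2.7322] v=[-0.8264]
Step 26: x=[2.6959] v=[-0.3633]
Step 27: x=[2.7064] v=[0.1048]
First v>=0 after going negative at step 27, time=2.7000

Answer: 2.7000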